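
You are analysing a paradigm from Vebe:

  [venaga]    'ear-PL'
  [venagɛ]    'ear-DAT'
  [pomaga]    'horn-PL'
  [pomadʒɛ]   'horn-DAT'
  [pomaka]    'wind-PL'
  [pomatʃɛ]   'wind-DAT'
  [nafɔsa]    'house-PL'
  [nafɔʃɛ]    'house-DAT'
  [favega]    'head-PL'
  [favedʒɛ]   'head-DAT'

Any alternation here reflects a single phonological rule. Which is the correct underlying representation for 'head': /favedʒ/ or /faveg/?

/favedʒ/

The stem for 'head' ends in [g] in [favega] but [dʒ] in [favedʒɛ].
Compare 'ear', with invariant [g] in [venaga] and [venagɛ]: an analysis with underlying /g/ and a rule producing [dʒ] before the DAT suffix would wrongly predict alternation here too.
Therefore /dʒ/ is basic and [g] is derived by depalatalization (palato-alveolar /tʃ/, /dʒ/ and /ʃ/ become [k], [g] and [s] when no front vowel follows).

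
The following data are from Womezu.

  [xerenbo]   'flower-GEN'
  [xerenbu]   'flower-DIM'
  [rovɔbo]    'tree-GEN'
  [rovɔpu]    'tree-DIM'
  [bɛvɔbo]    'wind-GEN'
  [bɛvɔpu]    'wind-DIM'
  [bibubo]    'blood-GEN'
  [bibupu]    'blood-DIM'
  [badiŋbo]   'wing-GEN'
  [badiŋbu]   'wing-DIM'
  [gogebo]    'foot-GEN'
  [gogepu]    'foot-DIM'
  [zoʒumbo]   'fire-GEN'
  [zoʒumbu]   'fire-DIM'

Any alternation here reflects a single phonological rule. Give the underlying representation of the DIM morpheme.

The DIM suffix surfaces as [-bu] and [-pu], depending on the final segment of the stem.
The GEN suffix, which begins with [b], is invariant after every stem; so [b] is not altered by any rule here.
The DIM suffix is therefore /-pu/ underlyingly, with post-nasal voicing: voiceless stops become voiced after a nasal.

/-pu/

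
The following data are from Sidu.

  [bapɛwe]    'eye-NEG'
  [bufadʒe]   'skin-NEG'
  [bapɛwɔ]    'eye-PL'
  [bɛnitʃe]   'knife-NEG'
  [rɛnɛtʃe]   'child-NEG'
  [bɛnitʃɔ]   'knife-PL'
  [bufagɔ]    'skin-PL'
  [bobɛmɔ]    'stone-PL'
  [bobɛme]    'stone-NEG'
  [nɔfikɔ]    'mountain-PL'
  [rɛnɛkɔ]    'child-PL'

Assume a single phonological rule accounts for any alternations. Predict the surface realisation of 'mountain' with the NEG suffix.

[nɔfitʃe]

The root 'child' surfaces as [rɛnɛkɔ] and [rɛnɛtʃe], with a stem-final [k] ~ [tʃ] alternation.
The stem 'knife' ([bɛnitʃɔ], [bɛnitʃe]) shows [tʃ] unchanged in both environments, so [tʃ] cannot be basic with [k] derived before the PL suffix.
Therefore /k/ is basic and [tʃ] is derived by palatalization before a front vowel (/k/ and /g/ become palato-alveolar [tʃ] and [dʒ] before a front vowel).
The one attested form of 'mountain', [nɔfikɔ], shows underlying /nɔfik/. Applying the same rule before a front vowel gives [nɔfitʃe].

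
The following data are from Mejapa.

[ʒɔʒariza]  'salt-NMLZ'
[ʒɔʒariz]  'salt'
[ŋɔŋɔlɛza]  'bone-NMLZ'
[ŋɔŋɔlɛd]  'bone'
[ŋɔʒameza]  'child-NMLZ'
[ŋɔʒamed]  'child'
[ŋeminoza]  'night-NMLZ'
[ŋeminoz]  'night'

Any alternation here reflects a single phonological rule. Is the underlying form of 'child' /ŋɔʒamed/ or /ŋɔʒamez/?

/ŋɔʒamed/

The stem for 'child' ends in [z] in [ŋɔʒameza] but [d] in [ŋɔʒamed].
Compare 'salt', with invariant [z] in [ʒɔʒariza] and [ʒɔʒariz]: an analysis with underlying /z/ and a rule producing [d] in isolation would wrongly predict alternation here too.
Therefore /d/ is basic and [z] is derived by intervocalic spirantization (voiced stops become fricatives between vowels).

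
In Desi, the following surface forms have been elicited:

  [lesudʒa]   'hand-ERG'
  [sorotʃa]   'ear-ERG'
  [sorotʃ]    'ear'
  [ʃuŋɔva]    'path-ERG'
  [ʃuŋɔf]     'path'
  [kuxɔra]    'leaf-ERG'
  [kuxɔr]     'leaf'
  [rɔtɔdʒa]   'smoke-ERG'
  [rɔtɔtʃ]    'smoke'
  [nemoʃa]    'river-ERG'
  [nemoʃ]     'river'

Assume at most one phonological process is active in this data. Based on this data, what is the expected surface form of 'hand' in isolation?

[lesutʃ]

In [rɔtɔdʒa] and [rɔtɔtʃ] the final segment of 'smoke' alternates: [dʒ] ~ [tʃ].
The stem 'ear' ([sorotʃa], [sorotʃ]) shows [tʃ] unchanged in both environments, so [tʃ] cannot be basic with [dʒ] derived before the ERG suffix.
The underlying segment must be /dʒ/; voiced obstruents become voiceless word-finally, yielding [tʃ] there.
The one attested form of 'hand', [lesudʒa], shows underlying /lesudʒ/. Applying the same rule word-finally gives [lesutʃ].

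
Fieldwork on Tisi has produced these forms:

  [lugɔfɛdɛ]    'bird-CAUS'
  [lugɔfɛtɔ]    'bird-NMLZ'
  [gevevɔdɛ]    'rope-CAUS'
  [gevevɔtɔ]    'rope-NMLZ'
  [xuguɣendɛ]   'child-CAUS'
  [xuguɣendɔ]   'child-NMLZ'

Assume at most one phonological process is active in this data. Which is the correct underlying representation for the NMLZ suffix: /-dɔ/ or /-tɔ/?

The NMLZ suffix surfaces as [-dɔ] and [-tɔ], depending on the final segment of the stem.
The CAUS suffix, which begins with [d], is invariant after every stem; so [d] is not altered by any rule here.
The NMLZ suffix is therefore /-tɔ/ underlyingly, with post-nasal voicing: voiceless stops become voiced after a nasal.

/-tɔ/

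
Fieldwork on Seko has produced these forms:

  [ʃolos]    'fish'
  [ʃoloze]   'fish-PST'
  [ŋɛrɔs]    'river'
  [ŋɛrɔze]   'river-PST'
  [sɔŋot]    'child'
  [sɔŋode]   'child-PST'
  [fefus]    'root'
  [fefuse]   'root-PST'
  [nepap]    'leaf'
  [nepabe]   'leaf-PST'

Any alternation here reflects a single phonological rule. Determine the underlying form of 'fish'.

The stem for 'fish' ends in [s] in [ʃolos] but [z] in [ʃoloze].
But 'root' keeps [s] in both environments ([fefus], [fefuse]), so there is no rule changing /s/ to [z] before the PST suffix.
Therefore /z/ is basic and [s] is derived by word-final obstruent devoicing (voiced obstruents become voiceless word-finally).
So 'fish' = /ʃoloz/.

/ʃoloz/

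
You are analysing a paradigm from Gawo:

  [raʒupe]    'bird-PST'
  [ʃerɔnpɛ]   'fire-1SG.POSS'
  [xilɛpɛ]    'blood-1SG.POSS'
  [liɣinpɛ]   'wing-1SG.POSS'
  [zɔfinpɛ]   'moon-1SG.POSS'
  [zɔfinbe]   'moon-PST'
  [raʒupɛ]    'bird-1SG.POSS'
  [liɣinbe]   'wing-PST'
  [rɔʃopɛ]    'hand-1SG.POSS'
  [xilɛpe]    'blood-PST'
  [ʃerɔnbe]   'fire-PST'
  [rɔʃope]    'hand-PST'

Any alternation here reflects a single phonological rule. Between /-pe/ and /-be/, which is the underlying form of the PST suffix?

The PST morpheme has two allomorphs, [-be] and [-pe].
By contrast the 1SG.POSS suffix keeps its initial [p] throughout — that segment must be underlying.
So the underlying form is /-be/, and voiced stops become voiceless after a vowel.

/-be/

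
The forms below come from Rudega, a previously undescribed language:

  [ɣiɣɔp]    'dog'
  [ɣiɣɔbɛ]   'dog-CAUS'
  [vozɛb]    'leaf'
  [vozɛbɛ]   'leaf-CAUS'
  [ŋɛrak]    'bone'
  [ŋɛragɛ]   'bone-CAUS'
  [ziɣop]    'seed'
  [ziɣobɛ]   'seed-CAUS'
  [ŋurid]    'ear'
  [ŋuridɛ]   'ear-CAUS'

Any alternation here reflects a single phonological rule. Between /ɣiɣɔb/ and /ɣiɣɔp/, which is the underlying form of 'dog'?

/ɣiɣɔp/

The stem for 'dog' ends in [p] in [ɣiɣɔp] but [b] in [ɣiɣɔbɛ].
But 'leaf' keeps [b] in both environments ([vozɛb], [vozɛbɛ]), so there is no rule changing /b/ to [p] in isolation.
The alternation reflects intervocalic voicing: voiceless stops become voiced between vowels. /p/ is underlying.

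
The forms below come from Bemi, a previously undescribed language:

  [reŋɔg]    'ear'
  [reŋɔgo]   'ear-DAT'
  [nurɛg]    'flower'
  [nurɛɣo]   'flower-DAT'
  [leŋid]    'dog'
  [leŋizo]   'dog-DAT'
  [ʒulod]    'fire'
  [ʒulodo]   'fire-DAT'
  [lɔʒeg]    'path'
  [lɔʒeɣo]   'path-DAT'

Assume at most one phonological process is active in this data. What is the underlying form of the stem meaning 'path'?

In [lɔʒeg] and [lɔʒeɣo] the final segment of 'path' alternates: [g] ~ [ɣ].
But 'ear' keeps [g] in both environments ([reŋɔg], [reŋɔgo]), so there is no rule changing /g/ to [ɣ] before the DAT suffix.
So /ɣ/ is underlying, and a rule of word-final hardening — voiced fricatives become stops word-finally — gives [g].

/lɔʒeɣ/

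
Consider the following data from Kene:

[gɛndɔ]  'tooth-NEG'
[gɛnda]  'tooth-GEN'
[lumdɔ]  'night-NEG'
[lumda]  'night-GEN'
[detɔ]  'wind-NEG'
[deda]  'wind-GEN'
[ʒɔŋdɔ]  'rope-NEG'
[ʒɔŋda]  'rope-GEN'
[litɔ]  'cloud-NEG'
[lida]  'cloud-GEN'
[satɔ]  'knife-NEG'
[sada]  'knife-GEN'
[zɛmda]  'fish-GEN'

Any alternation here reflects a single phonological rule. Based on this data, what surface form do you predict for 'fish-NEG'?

The NEG suffix surfaces as [-dɔ] and [-tɔ], depending on the final segment of the stem.
The GEN suffix, which begins with [d], is invariant after every stem; so [d] is not altered by any rule here.
So the underlying form is /-tɔ/, and voiceless stops become voiced after a nasal.
After 'fish', which ends in a nasal, the suffix surfaces as [-dɔ], giving [zɛmdɔ].

[zɛmdɔ]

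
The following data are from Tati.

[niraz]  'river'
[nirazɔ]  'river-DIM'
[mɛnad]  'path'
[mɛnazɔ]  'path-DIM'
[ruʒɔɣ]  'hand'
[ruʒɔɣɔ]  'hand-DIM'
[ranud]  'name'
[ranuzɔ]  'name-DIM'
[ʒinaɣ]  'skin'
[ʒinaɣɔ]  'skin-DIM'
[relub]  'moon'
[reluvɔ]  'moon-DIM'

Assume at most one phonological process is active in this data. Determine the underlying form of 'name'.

The root 'name' surfaces as [ranud] and [ranuzɔ], with a stem-final [d] ~ [z] alternation.
But 'river' keeps [z] in both environments ([niraz], [nirazɔ]), so there is no rule changing /z/ to [d] in isolation.
The underlying segment must be /d/; voiced stops become fricatives between vowels, yielding [z] there.

/ranud/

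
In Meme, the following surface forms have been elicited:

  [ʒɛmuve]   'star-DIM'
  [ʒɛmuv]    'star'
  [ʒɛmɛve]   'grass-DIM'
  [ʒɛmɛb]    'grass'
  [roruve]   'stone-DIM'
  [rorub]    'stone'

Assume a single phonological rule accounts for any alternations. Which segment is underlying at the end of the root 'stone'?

/b/

The root 'stone' surfaces as [roruve] and [rorub], with a stem-final [v] ~ [b] alternation.
The stem 'star' ([ʒɛmuve], [ʒɛmuv]) shows [v] unchanged in both environments, so [v] cannot be basic with [b] derived in isolation.
Therefore /b/ is basic and [v] is derived by intervocalic spirantization (voiced stops become fricatives between vowels).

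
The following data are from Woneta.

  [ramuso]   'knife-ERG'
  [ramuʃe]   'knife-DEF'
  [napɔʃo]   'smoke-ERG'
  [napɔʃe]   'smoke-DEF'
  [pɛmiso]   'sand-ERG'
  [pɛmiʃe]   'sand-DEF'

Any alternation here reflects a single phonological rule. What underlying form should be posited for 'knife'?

In [ramuso] and [ramuʃe] the final segment of 'knife' alternates: [s] ~ [ʃ].
The stem 'smoke' ([napɔʃo], [napɔʃe]) shows [ʃ] unchanged in both environments, so [ʃ] cannot be basic with [s] derived before the ERG suffix.
The alternation reflects palatalization before a front vowel: /s/ becomes palato-alveolar [ʃ] before a front vowel. /s/ is underlying.
Hence 'knife' is /ramus/ underlyingly.

/ramus/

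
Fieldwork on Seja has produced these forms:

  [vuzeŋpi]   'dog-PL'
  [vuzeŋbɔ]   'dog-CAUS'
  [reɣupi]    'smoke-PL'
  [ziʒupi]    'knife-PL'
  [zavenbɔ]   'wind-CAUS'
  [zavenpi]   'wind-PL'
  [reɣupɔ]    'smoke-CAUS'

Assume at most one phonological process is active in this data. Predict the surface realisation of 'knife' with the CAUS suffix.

[ziʒupɔ]

The CAUS suffix surfaces as [-bɔ] and [-pɔ], depending on the final segment of the stem.
By contrast the PL suffix keeps its initial [p] throughout — that segment must be underlying.
The CAUS suffix is therefore /-bɔ/ underlyingly, with post-vocalic devoicing: voiced stops become voiceless after a vowel.
After 'knife', which ends in a vowel, the suffix surfaces as [-pɔ], giving [ziʒupɔ].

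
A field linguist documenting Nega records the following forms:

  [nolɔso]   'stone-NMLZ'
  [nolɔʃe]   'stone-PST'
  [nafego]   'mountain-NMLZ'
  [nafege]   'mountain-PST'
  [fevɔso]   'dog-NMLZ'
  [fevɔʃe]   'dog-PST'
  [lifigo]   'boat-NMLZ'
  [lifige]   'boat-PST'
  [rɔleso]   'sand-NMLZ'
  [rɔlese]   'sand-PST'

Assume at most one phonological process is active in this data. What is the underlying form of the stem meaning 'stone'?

/nolɔʃ/

'stone' shows [s] ~ [ʃ] at the end of the stem ([nolɔso] vs [nolɔʃe]).
Compare 'sand', with invariant [s] in [rɔleso] and [rɔlese]: an analysis with underlying /s/ and a rule producing [ʃ] before the PST suffix would wrongly predict alternation here too.
The underlying segment must be /ʃ/; palato-alveolar /ʃ/ becomes [s] when no front vowel follows, yielding [s] there.
Hence 'stone' is /nolɔʃ/ underlyingly.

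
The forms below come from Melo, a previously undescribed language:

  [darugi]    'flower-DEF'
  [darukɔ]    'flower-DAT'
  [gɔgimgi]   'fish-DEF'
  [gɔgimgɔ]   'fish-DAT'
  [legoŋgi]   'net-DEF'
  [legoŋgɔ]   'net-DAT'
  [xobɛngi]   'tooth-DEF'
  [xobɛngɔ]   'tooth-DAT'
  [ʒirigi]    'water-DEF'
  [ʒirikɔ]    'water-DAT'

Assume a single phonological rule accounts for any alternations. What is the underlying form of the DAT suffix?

The DAT morpheme has two allomorphs, [-gɔ] and [-kɔ].
The DEF suffix, which begins with [g], is invariant after every stem; so [g] is not altered by any rule here.
The DAT suffix is therefore /-kɔ/ underlyingly, with post-nasal voicing: voiceless stops become voiced after a nasal.

/-kɔ/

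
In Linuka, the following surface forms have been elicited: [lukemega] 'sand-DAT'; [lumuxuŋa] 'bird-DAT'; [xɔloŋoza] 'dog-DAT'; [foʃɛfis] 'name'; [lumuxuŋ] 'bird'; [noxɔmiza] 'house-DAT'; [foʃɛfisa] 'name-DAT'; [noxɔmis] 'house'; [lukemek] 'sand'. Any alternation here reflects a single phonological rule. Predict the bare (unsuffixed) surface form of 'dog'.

In [noxɔmis] and [noxɔmiza] the final segment of 'house' alternates: [s] ~ [z].
But 'name' keeps [s] in both environments ([foʃɛfis], [foʃɛfisa]), so there is no rule changing /s/ to [z] before the DAT suffix.
Therefore /z/ is basic and [s] is derived by word-final obstruent devoicing (voiced obstruents become voiceless word-finally).
From [xɔloŋoza] the stem 'dog' is /xɔloŋoz/; word-finally this yields [xɔloŋos].

[xɔloŋos]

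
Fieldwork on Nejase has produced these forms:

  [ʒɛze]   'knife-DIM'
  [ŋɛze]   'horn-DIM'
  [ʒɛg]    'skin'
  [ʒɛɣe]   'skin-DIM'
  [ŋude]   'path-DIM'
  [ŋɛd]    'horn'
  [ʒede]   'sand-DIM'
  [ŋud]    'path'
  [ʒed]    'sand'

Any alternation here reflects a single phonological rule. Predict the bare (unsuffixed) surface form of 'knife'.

In [ŋɛd] and [ŋɛze] the final segment of 'horn' alternates: [d] ~ [z].
The stem 'sand' ([ʒed], [ʒede]) shows [d] unchanged in both environments, so [d] cannot be basic with [z] derived before the DIM suffix.
Therefore /z/ is basic and [d] is derived by word-final hardening (voiced fricatives become stops word-finally).
From [ʒɛze] the stem 'knife' is /ʒɛz/; word-finally this yields [ʒɛd].

[ʒɛd]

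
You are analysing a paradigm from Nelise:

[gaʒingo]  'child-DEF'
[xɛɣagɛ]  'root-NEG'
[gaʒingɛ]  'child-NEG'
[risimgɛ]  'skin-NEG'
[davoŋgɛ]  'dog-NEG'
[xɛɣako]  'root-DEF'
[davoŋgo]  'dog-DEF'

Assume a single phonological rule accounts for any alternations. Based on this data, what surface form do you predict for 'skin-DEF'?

The DEF suffix surfaces as [-go] and [-ko], depending on the final segment of the stem.
The NEG suffix, which begins with [g], is invariant after every stem; so [g] is not altered by any rule here.
The DEF suffix is therefore /-ko/ underlyingly, with post-nasal voicing: voiceless stops become voiced after a nasal.
After 'skin', which ends in a nasal, the suffix surfaces as [-go], giving [risimgo].

[risimgo]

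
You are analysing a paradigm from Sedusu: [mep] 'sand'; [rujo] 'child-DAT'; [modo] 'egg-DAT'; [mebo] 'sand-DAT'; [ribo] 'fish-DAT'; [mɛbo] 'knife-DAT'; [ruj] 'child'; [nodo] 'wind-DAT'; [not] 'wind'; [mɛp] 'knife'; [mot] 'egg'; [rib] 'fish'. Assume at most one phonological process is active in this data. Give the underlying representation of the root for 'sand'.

/mep/

The stem for 'sand' ends in [p] in [mep] but [b] in [mebo].
If /b/ were underlying and a rule turned it into [p] in isolation, 'fish' would also alternate; but it has [b] in both [rib] and [ribo].
Therefore /p/ is basic and [b] is derived by intervocalic voicing (voiceless stops become voiced between vowels).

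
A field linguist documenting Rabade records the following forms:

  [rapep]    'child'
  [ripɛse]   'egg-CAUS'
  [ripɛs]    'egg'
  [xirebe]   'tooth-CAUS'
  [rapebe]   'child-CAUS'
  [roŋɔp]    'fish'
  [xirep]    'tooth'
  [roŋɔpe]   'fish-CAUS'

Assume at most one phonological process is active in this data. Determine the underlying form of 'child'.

In [rapebe] and [rapep] the final segment of 'child' alternates: [b] ~ [p].
If /p/ were underlying and a rule turned it into [b] before the CAUS suffix, 'fish' would also alternate; but it has [p] in both [roŋɔpe] and [roŋɔp].
So /b/ is underlying, and a rule of word-final obstruent devoicing — voiced obstruents become voiceless word-finally — gives [p].
Hence 'child' is /rapeb/ underlyingly.

/rapeb/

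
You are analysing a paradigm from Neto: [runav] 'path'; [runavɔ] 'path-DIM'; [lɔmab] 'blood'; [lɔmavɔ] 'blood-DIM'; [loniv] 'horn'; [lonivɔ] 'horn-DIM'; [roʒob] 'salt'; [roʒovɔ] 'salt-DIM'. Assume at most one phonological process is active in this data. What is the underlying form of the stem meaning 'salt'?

/roʒob/

In [roʒob] and [roʒovɔ] the final segment of 'salt' alternates: [b] ~ [v].
The stem 'path' ([runav], [runavɔ]) shows [v] unchanged in both environments, so [v] cannot be basic with [b] derived in isolation.
Therefore /b/ is basic and [v] is derived by intervocalic spirantization (voiced stops become fricatives between vowels).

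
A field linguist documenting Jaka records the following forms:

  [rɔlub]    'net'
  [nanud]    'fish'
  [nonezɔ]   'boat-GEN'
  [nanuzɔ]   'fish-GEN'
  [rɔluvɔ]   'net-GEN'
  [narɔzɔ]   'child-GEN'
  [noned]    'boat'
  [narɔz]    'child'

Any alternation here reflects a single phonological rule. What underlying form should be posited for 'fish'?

/nanud/

The stem for 'fish' ends in [d] in [nanud] but [z] in [nanuzɔ].
Compare 'child', with invariant [z] in [narɔz] and [narɔzɔ]: an analysis with underlying /z/ and a rule producing [d] in isolation would wrongly predict alternation here too.
The underlying segment must be /d/; voiced stops become fricatives between vowels, yielding [z] there.
Hence 'fish' is /nanud/ underlyingly.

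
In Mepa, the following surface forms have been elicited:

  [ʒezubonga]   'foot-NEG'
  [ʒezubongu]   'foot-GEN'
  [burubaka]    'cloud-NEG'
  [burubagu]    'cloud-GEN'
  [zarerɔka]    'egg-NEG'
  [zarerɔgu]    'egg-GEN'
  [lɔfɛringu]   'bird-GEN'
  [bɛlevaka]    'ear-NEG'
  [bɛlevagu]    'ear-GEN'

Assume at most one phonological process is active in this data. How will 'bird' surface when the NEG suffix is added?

[lɔfɛringa]

The NEG suffix surfaces as [-ga] and [-ka], depending on the final segment of the stem.
By contrast the GEN suffix keeps its initial [g] throughout — that segment must be underlying.
So the underlying form is /-ka/, and voiceless stops become voiced after a nasal.
After 'bird', which ends in a nasal, the suffix surfaces as [-ga], giving [lɔfɛringa].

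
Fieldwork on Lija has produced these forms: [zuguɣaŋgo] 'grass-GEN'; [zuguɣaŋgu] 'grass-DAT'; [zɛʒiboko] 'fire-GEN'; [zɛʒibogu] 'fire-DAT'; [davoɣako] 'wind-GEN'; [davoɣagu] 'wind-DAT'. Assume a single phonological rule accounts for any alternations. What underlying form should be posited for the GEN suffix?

The GEN morpheme has two allomorphs, [-go] and [-ko].
The DAT suffix, which begins with [g], is invariant after every stem; so [g] is not altered by any rule here.
So the underlying form is /-ko/, and voiceless stops become voiced after a nasal.

/-ko/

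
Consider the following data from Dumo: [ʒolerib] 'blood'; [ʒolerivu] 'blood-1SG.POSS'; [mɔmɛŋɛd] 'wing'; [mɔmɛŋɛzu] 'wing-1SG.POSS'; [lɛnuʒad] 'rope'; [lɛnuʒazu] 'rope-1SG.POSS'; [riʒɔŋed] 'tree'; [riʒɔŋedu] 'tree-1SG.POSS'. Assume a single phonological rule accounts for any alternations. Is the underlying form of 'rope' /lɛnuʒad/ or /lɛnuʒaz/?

/lɛnuʒaz/

In [lɛnuʒad] and [lɛnuʒazu] the final segment of 'rope' alternates: [d] ~ [z].
The stem 'tree' ([riʒɔŋed], [riʒɔŋedu]) shows [d] unchanged in both environments, so [d] cannot be basic with [z] derived before the 1SG.POSS suffix.
So /z/ is underlying, and a rule of word-final hardening — voiced fricatives become stops word-finally — gives [d].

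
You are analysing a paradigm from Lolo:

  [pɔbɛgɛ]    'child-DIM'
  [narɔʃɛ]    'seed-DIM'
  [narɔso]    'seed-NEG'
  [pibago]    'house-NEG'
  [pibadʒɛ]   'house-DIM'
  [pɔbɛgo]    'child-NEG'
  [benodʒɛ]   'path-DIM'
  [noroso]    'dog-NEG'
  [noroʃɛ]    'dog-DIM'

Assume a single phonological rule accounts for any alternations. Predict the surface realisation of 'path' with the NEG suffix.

[benogo]

In [pibadʒɛ] and [pibago] the final segment of 'house' alternates: [dʒ] ~ [g].
The stem 'child' ([pɔbɛgɛ], [pɔbɛgo]) shows [g] unchanged in both environments, so [g] cannot be basic with [dʒ] derived before the DIM suffix.
The alternation reflects depalatalization: palato-alveolar /dʒ/ and /ʃ/ become [g] and [s] when no front vowel follows. /dʒ/ is underlying.
The one attested form of 'path', [benodʒɛ], shows underlying /benodʒ/. Applying the same rule when no front vowel follows gives [benogo].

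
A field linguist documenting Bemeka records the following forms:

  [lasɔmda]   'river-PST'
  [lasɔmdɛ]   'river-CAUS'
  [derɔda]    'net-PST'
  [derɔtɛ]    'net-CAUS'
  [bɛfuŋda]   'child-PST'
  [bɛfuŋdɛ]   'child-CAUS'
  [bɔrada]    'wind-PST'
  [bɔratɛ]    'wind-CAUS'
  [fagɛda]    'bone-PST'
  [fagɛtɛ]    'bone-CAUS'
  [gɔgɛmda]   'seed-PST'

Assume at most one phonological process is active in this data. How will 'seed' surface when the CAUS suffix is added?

The CAUS morpheme has two allomorphs, [-dɛ] and [-tɛ].
By contrast the PST suffix keeps its initial [d] throughout — that segment must be underlying.
The CAUS suffix is therefore /-tɛ/ underlyingly, with post-nasal voicing: voiceless stops become voiced after a nasal.
After 'seed', which ends in a nasal, the suffix surfaces as [-dɛ], giving [gɔgɛmdɛ].

[gɔgɛmdɛ]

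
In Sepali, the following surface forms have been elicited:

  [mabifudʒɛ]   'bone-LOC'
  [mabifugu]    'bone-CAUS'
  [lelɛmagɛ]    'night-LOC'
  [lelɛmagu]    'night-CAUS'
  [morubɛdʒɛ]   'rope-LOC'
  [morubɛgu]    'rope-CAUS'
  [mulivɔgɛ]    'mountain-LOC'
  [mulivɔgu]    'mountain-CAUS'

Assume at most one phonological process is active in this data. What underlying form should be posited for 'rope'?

/morubɛdʒ/

The root 'rope' surfaces as [morubɛdʒɛ] and [morubɛgu], with a stem-final [dʒ] ~ [g] alternation.
The stem 'night' ([lelɛmagɛ], [lelɛmagu]) shows [g] unchanged in both environments, so [g] cannot be basic with [dʒ] derived before the LOC suffix.
Therefore /dʒ/ is basic and [g] is derived by depalatalization (palato-alveolar /dʒ/ becomes [g] when no front vowel follows).
Hence 'rope' is /morubɛdʒ/ underlyingly.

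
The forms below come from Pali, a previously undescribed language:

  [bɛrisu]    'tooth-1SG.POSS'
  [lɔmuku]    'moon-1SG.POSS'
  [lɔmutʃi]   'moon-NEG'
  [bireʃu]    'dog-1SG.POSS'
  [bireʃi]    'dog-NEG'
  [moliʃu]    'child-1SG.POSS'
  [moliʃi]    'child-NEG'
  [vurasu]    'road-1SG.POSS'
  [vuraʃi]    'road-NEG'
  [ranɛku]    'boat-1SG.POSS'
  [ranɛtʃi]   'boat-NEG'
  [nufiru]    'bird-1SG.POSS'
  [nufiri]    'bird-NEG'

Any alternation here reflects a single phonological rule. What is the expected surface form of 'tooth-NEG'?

[bɛriʃi]

The root 'road' surfaces as [vurasu] and [vuraʃi], with a stem-final [s] ~ [ʃ] alternation.
But 'child' keeps [ʃ] in both environments ([moliʃu], [moliʃi]), so there is no rule changing /ʃ/ to [s] before the 1SG.POSS suffix.
Therefore /s/ is basic and [ʃ] is derived by palatalization before a front vowel (/k/ and /s/ become palato-alveolar [tʃ] and [ʃ] before a front vowel).
The one attested form of 'tooth', [bɛrisu], shows underlying /bɛris/. Applying the same rule before a front vowel gives [bɛriʃi].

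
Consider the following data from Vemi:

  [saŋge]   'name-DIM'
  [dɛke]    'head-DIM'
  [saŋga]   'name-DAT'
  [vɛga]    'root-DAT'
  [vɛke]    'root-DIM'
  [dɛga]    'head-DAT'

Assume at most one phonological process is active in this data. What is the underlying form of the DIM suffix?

The DIM morpheme has two allomorphs, [-ge] and [-ke].
The DAT suffix, which begins with [g], is invariant after every stem; so [g] is not altered by any rule here.
The DIM suffix is therefore /-ke/ underlyingly, with post-nasal voicing: voiceless stops become voiced after a nasal.

/-ke/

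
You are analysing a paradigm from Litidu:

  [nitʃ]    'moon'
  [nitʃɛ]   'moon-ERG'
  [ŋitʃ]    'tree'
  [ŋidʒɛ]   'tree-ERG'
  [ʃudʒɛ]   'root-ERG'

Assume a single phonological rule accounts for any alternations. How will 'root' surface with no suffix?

'tree' shows [tʃ] ~ [dʒ] at the end of the stem ([ŋitʃ] vs [ŋidʒɛ]).
Compare 'moon', with invariant [tʃ] in [nitʃ] and [nitʃɛ]: an analysis with underlying /tʃ/ and a rule producing [dʒ] before the ERG suffix would wrongly predict alternation here too.
The underlying segment must be /dʒ/; voiced obstruents become voiceless word-finally, yielding [tʃ] there.
The one attested form of 'root', [ʃudʒɛ], shows underlying /ʃudʒ/. Applying the same rule word-finally gives [ʃutʃ].

[ʃutʃ]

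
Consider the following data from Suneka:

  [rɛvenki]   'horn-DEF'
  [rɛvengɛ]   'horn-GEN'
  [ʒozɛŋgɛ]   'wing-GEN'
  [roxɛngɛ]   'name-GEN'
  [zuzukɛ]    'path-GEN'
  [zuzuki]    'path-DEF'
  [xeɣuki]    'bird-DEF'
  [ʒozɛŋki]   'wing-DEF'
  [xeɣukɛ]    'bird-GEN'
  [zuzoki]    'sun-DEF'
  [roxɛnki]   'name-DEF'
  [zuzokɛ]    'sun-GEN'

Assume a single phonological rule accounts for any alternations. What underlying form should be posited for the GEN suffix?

The GEN morpheme has two allomorphs, [-gɛ] and [-kɛ].
The DEF suffix, which begins with [k], is invariant after every stem; so [k] is not altered by any rule here.
So the underlying form is /-gɛ/, and voiced stops become voiceless after a vowel.

/-gɛ/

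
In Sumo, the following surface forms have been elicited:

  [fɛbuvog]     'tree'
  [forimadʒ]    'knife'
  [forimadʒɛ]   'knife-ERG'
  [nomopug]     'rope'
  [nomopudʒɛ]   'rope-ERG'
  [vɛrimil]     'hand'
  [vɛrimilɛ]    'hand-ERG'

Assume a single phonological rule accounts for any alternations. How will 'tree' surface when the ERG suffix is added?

'rope' shows [g] ~ [dʒ] at the end of the stem ([nomopug] vs [nomopudʒɛ]).
But 'knife' keeps [dʒ] in both environments ([forimadʒ], [forimadʒɛ]), so there is no rule changing /dʒ/ to [g] in isolation.
The underlying segment must be /g/; /g/ becomes palato-alveolar [dʒ] before a front vowel, yielding [dʒ] there.
The one attested form of 'tree', [fɛbuvog], shows underlying /fɛbuvog/. Applying the same rule before a front vowel gives [fɛbuvodʒɛ].

[fɛbuvodʒɛ]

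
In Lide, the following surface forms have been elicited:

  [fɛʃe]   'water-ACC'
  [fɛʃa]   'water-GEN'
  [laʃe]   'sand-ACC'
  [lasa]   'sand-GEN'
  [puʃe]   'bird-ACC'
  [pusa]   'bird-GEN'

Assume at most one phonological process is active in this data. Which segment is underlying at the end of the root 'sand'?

/s/

In [laʃe] and [lasa] the final segment of 'sand' alternates: [ʃ] ~ [s].
The stem 'water' ([fɛʃe], [fɛʃa]) shows [ʃ] unchanged in both environments, so [ʃ] cannot be basic with [s] derived before the GEN suffix.
So /s/ is underlying, and a rule of palatalization before a front vowel — /s/ becomes palato-alveolar [ʃ] before a front vowel — gives [ʃ].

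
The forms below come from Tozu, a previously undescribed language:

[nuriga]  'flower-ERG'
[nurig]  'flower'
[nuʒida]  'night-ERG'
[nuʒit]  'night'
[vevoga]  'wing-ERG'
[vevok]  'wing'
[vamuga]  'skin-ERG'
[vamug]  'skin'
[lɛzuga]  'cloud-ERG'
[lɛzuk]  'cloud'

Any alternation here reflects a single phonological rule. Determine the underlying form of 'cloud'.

/lɛzuk/

In [lɛzuga] and [lɛzuk] the final segment of 'cloud' alternates: [g] ~ [k].
The stem 'flower' ([nuriga], [nurig]) shows [g] unchanged in both environments, so [g] cannot be basic with [k] derived in isolation.
The alternation reflects intervocalic voicing: voiceless stops become voiced between vowels. /k/ is underlying.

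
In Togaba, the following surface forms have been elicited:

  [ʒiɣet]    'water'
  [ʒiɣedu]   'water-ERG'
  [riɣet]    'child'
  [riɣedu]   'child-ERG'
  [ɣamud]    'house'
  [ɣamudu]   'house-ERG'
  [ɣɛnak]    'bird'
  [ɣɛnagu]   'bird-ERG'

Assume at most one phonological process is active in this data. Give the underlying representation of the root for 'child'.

/riɣet/

The stem for 'child' ends in [t] in [riɣet] but [d] in [riɣedu].
If /d/ were underlying and a rule turned it into [t] in isolation, 'house' would also alternate; but it has [d] in both [ɣamud] and [ɣamudu].
The underlying segment must be /t/; voiceless stops become voiced between vowels, yielding [d] there.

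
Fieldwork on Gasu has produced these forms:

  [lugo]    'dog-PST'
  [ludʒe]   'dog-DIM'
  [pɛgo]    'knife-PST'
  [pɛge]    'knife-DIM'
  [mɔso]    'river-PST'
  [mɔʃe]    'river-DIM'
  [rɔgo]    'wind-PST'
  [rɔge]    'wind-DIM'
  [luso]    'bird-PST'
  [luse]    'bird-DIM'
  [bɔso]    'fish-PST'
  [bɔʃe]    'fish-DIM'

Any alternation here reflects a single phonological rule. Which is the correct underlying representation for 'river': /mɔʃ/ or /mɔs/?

In [mɔso] and [mɔʃe] the final segment of 'river' alternates: [s] ~ [ʃ].
If /s/ were underlying and a rule turned it into [ʃ] before the DIM suffix, 'bird' would also alternate; but it has [s] in both [luso] and [luse].
So /ʃ/ is underlying, and a rule of depalatalization — palato-alveolar /dʒ/ and /ʃ/ become [g] and [s] when no front vowel follows — gives [s].

/mɔʃ/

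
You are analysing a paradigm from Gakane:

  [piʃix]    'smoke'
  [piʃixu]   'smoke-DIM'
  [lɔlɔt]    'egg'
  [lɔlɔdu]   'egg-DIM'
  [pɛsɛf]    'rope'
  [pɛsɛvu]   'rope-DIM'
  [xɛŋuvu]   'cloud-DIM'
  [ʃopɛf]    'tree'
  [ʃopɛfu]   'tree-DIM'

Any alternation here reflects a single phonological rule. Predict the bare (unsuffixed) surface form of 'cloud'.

[xɛŋuf]

The stem for 'rope' ends in [f] in [pɛsɛf] but [v] in [pɛsɛvu].
The stem 'tree' ([ʃopɛf], [ʃopɛfu]) shows [f] unchanged in both environments, so [f] cannot be basic with [v] derived before the DIM suffix.
The alternation reflects word-final obstruent devoicing: voiced obstruents become voiceless word-finally. /v/ is underlying.
The one attested form of 'cloud', [xɛŋuvu], shows underlying /xɛŋuv/. Applying the same rule word-finally gives [xɛŋuf].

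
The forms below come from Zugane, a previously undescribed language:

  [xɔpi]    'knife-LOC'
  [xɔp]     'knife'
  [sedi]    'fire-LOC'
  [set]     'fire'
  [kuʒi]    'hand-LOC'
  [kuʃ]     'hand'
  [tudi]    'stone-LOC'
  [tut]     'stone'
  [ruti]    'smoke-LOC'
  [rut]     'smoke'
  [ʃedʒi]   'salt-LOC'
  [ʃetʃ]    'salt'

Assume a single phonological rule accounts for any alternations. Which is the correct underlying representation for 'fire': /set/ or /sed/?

The root 'fire' surfaces as [sedi] and [set], with a stem-final [d] ~ [t] alternation.
But 'smoke' keeps [t] in both environments ([ruti], [rut]), so there is no rule changing /t/ to [d] before the LOC suffix.
The alternation reflects word-final obstruent devoicing: voiced obstruents become voiceless word-finally. /d/ is underlying.

/sed/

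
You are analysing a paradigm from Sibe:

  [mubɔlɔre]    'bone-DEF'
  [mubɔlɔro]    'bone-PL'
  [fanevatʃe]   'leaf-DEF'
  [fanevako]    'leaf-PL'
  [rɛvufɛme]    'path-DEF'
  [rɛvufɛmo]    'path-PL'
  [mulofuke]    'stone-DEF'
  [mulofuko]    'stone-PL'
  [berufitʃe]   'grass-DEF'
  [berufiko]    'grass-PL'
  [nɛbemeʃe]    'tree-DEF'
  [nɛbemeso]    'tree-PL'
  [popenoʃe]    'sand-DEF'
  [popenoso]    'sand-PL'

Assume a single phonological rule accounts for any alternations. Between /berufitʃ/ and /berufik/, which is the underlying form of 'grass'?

'grass' shows [tʃ] ~ [k] at the end of the stem ([berufitʃe] vs [berufiko]).
The stem 'stone' ([mulofuke], [mulofuko]) shows [k] unchanged in both environments, so [k] cannot be basic with [tʃ] derived before the DEF suffix.
The alternation reflects depalatalization: palato-alveolar /tʃ/ and /ʃ/ become [k] and [s] when no front vowel follows. /tʃ/ is underlying.

/berufitʃ/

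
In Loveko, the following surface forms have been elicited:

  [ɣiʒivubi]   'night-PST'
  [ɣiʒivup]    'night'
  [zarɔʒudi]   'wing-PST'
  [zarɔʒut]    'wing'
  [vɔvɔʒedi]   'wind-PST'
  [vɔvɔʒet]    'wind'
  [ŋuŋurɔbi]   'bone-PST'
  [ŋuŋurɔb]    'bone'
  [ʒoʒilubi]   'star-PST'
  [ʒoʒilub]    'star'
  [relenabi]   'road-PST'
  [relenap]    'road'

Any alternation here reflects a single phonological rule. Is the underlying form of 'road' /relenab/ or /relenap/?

The stem for 'road' ends in [b] in [relenabi] but [p] in [relenap].
The stem 'star' ([ʒoʒilubi], [ʒoʒilub]) shows [b] unchanged in both environments, so [b] cannot be basic with [p] derived in isolation.
Therefore /p/ is basic and [b] is derived by intervocalic voicing (voiceless stops become voiced between vowels).

/relenap/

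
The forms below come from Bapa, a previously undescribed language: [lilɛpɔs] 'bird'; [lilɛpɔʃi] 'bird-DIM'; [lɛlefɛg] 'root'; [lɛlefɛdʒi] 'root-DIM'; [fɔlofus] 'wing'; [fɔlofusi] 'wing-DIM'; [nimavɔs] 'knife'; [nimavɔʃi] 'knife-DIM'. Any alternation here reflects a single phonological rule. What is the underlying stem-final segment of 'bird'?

/ʃ/

'bird' shows [s] ~ [ʃ] at the end of the stem ([lilɛpɔs] vs [lilɛpɔʃi]).
But 'wing' keeps [s] in both environments ([fɔlofus], [fɔlofusi]), so there is no rule changing /s/ to [ʃ] before the DIM suffix.
Therefore /ʃ/ is basic and [s] is derived by depalatalization (palato-alveolar /dʒ/ and /ʃ/ become [g] and [s] when no front vowel follows).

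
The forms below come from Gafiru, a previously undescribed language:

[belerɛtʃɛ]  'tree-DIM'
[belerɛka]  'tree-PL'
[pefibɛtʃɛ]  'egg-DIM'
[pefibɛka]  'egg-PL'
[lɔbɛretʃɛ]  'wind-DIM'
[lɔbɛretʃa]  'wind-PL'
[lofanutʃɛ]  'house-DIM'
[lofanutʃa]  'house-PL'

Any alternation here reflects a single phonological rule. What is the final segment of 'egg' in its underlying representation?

/k/

'egg' shows [tʃ] ~ [k] at the end of the stem ([pefibɛtʃɛ] vs [pefibɛka]).
The stem 'house' ([lofanutʃɛ], [lofanutʃa]) shows [tʃ] unchanged in both environments, so [tʃ] cannot be basic with [k] derived before the PL suffix.
The underlying segment must be /k/; /k/ becomes palato-alveolar [tʃ] before a front vowel, yielding [tʃ] there.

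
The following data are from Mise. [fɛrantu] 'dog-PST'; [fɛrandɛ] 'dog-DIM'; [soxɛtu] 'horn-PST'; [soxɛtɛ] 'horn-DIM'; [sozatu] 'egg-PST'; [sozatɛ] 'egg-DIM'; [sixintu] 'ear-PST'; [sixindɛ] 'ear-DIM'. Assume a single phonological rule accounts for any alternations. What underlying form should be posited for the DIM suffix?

The DIM morpheme has two allomorphs, [-dɛ] and [-tɛ].
By contrast the PST suffix keeps its initial [t] throughout — that segment must be underlying.
So the underlying form is /-dɛ/, and voiced stops become voiceless after a vowel.

/-dɛ/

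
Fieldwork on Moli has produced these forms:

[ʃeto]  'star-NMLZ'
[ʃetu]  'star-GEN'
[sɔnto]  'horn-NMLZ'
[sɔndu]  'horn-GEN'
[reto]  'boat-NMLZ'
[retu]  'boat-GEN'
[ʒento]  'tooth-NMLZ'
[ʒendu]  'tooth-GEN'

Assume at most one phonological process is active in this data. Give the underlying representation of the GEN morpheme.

/-du/

The GEN morpheme has two allomorphs, [-du] and [-tu].
By contrast the NMLZ suffix keeps its initial [t] throughout — that segment must be underlying.
So the underlying form is /-du/, and voiced stops become voiceless after a vowel.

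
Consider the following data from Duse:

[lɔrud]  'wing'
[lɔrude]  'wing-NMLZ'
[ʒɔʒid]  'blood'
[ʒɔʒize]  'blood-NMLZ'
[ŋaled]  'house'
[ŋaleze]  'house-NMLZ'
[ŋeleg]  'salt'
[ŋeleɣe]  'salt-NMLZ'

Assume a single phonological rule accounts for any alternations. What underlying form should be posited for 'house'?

/ŋalez/

In [ŋaled] and [ŋaleze] the final segment of 'house' alternates: [d] ~ [z].
The stem 'wing' ([lɔrud], [lɔrude]) shows [d] unchanged in both environments, so [d] cannot be basic with [z] derived before the NMLZ suffix.
Therefore /z/ is basic and [d] is derived by word-final hardening (voiced fricatives become stops word-finally).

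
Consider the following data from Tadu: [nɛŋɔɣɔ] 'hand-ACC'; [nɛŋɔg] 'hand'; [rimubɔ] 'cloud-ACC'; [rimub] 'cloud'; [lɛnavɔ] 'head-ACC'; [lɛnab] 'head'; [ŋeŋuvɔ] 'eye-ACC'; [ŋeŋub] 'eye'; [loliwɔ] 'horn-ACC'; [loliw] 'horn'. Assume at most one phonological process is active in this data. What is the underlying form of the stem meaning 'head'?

The root 'head' surfaces as [lɛnavɔ] and [lɛnab], with a stem-final [v] ~ [b] alternation.
Compare 'cloud', with invariant [b] in [rimubɔ] and [rimub]: an analysis with underlying /b/ and a rule producing [v] before the ACC suffix would wrongly predict alternation here too.
Therefore /v/ is basic and [b] is derived by word-final hardening (voiced fricatives become stops word-finally).

/lɛnav/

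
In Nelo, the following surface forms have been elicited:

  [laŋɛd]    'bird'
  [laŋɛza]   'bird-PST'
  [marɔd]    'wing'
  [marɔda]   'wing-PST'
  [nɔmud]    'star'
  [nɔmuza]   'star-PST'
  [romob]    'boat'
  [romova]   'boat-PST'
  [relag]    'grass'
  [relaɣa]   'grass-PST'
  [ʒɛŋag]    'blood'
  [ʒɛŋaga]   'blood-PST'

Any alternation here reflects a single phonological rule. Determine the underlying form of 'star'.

/nɔmuz/

The stem for 'star' ends in [d] in [nɔmud] but [z] in [nɔmuza].
The stem 'wing' ([marɔd], [marɔda]) shows [d] unchanged in both environments, so [d] cannot be basic with [z] derived before the PST suffix.
Therefore /z/ is basic and [d] is derived by word-final hardening (voiced fricatives become stops word-finally).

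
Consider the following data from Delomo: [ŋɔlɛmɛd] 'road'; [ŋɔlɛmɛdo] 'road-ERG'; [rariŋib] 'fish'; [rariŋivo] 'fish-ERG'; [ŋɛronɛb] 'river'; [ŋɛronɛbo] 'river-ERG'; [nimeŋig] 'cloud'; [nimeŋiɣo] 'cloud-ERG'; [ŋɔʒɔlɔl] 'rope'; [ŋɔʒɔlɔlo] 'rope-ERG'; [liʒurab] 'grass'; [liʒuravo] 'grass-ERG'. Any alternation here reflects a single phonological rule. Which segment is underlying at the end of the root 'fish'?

The root 'fish' surfaces as [rariŋib] and [rariŋivo], with a stem-final [b] ~ [v] alternation.
But 'river' keeps [b] in both environments ([ŋɛronɛb], [ŋɛronɛbo]), so there is no rule changing /b/ to [v] before the ERG suffix.
Therefore /v/ is basic and [b] is derived by word-final hardening (voiced fricatives become stops word-finally).

/v/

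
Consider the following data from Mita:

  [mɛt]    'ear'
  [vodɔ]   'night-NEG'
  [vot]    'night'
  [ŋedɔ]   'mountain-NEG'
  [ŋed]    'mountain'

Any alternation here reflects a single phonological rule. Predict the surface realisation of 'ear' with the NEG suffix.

'night' shows [d] ~ [t] at the end of the stem ([vodɔ] vs [vot]).
The stem 'mountain' ([ŋedɔ], [ŋed]) shows [d] unchanged in both environments, so [d] cannot be basic with [t] derived in isolation.
The underlying segment must be /t/; voiceless stops become voiced between vowels, yielding [d] there.
The one attested form of 'ear', [mɛt], shows underlying /mɛt/. Applying the same rule between vowels gives [mɛdɔ].

[mɛdɔ]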